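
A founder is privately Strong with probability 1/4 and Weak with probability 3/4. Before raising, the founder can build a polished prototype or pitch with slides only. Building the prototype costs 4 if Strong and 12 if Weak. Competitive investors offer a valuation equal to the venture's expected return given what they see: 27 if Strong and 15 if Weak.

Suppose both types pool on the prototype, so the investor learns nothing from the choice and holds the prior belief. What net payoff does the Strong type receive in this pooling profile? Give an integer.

14

Pooled valuation = 1/4·27 + 3/4·15 = 18.
Strong pays cost 4 for the prototype, so net payoff = 18 − 4 = 14.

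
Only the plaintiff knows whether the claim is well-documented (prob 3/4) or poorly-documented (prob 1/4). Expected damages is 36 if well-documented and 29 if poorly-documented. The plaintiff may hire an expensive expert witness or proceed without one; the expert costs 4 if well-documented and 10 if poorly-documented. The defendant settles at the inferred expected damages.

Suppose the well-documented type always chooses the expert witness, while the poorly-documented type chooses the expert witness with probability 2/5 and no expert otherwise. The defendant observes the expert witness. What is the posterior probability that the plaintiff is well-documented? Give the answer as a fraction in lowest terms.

15/17

P(the expert witness) = (3/4)·1 + (1/4)·(2/5) = 17/20.
By Bayes' rule, P(well-documented | the expert witness) = (3/4) / (17/20) = 15/17.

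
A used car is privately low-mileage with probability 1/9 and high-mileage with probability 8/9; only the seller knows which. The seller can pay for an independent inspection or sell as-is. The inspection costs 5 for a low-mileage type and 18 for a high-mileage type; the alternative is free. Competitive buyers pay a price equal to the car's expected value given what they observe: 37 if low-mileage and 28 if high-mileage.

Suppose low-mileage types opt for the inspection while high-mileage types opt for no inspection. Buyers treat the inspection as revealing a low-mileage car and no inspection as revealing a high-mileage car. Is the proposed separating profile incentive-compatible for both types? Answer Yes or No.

Under these beliefs, the inspection earns price 37 and no inspection earns price 28.
low-mileage: the inspection nets 37 − 5 = 32; no inspection nets 28. low-mileage prefers the inspection.
high-mileage: the inspection nets 37 − 18 = 19; no inspection nets 28. high-mileage prefers no inspection.
Neither type deviates, so the separating profile is an equilibrium.

Yes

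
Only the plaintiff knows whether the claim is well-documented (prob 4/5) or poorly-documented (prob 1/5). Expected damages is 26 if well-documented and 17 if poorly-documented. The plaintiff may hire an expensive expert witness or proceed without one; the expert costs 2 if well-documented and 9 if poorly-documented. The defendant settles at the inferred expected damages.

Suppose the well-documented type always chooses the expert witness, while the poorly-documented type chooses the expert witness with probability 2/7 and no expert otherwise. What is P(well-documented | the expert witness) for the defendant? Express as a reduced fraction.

14/15

P(the expert witness) = (4/5)·1 + (1/5)·(2/7) = 6/7.
By Bayes' rule, P(well-documented | the expert witness) = (4/5) / (6/7) = 14/15.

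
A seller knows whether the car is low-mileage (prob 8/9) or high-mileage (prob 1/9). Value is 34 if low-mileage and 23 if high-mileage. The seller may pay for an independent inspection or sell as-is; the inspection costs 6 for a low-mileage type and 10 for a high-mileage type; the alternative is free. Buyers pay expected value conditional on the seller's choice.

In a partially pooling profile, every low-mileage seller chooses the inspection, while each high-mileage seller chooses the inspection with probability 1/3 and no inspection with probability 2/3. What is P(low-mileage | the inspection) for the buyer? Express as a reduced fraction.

P(the inspection) = (8/9)·1 + (1/9)·(1/3) = 25/27.
By Bayes' rule, P(low-mileage | the inspection) = (8/9) / (25/27) = 24/25.

24/25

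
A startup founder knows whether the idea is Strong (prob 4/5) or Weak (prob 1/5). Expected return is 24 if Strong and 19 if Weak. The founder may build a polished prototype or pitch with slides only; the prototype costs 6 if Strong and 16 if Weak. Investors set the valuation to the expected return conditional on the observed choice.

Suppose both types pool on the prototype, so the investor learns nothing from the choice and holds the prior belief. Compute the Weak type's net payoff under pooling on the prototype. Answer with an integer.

Pooled valuation = 4/5·24 + 1/5·19 = 23.
Weak pays cost 16 for the prototype, so net payoff = 23 − 16 = 7.

7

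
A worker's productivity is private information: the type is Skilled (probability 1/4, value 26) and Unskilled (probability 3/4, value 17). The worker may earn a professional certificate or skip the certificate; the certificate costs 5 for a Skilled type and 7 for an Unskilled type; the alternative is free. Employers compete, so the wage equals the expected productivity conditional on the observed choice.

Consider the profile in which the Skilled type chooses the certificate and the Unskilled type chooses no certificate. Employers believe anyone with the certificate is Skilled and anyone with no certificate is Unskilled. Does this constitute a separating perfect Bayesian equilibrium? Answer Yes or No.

Under these beliefs, the certificate earns wage 26 and no certificate earns wage 17.
Skilled: the certificate nets 26 − 5 = 21; no certificate nets 17. Skilled prefers the certificate.
Unskilled: the certificate nets 26 − 7 = 19; no certificate nets 17. Unskilled would deviate to the certificate.
Unskilled has a profitable deviation, so the profile is not an equilibrium.

No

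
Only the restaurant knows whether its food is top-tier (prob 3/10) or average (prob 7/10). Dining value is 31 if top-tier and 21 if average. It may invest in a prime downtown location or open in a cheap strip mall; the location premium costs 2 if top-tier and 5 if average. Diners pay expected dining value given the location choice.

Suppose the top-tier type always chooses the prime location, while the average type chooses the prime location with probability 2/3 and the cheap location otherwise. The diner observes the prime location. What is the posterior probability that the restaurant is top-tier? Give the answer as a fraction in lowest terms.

9/23

P(the prime location) = (3/10)·1 + (7/10)·(2/3) = 23/30.
By Bayes' rule, P(top-tier | the prime location) = (3/10) / (23/30) = 9/23.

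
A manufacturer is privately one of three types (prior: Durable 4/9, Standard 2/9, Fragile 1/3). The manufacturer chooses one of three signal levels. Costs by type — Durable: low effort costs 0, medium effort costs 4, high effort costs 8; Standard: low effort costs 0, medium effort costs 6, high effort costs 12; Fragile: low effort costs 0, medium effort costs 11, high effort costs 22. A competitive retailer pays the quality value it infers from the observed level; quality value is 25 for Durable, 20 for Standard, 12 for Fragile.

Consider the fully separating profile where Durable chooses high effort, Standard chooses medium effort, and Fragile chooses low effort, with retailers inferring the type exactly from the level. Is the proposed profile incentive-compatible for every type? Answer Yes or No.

Yes

Separating prices: high effort → 25, medium effort → 20, low effort → 12.
Durable (assigned high effort): low effort: 12 − 0 = 12; medium effort: 20 − 4 = 16; high effort: 25 − 8 = 17. Durable stays.
Standard (assigned medium effort): low effort: 12 − 0 = 12; medium effort: 20 − 6 = 14; high effort: 25 − 12 = 13. Standard stays.
Fragile (assigned low effort): low effort: 12 − 0 = 12; medium effort: 20 − 11 = 9; high effort: 25 − 22 = 3. Fragile stays.
Every type prefers its assigned level; separation holds.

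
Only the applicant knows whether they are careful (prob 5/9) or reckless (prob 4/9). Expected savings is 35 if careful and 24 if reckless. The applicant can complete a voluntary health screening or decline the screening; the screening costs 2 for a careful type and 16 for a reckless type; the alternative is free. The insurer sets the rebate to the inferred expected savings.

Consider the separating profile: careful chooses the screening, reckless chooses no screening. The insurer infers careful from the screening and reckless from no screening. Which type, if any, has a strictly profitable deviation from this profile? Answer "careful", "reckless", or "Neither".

Neither

The screening pays 35; no screening pays 24.
careful: assigned the screening, nets 35 − 2 = 33; deviating to no screening nets 24.
reckless: assigned no screening, nets 24; deviating to the screening nets 35 − 16 = 19.
Both types strictly prefer their assigned action; no profitable deviation.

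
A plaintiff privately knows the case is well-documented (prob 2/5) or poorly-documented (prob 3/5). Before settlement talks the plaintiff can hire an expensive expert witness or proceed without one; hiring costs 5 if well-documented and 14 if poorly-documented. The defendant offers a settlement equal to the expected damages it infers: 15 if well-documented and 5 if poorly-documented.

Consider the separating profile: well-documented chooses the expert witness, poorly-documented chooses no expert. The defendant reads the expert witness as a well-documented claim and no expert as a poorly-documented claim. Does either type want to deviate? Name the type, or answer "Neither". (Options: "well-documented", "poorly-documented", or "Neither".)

Neither

The expert witness pays 15; no expert pays 5.
well-documented: assigned the expert witness, nets 15 − 5 = 10; deviating to no expert nets 5.
poorly-documented: assigned no expert, nets 5; deviating to the expert witness nets 15 − 14 = 1.
Both types strictly prefer their assigned action; no profitable deviation.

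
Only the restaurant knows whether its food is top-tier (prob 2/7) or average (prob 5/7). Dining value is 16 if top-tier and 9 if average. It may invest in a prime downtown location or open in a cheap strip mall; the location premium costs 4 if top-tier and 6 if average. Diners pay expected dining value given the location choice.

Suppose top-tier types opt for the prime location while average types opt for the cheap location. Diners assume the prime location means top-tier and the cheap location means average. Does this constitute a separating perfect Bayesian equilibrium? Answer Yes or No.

No

Under these beliefs, the prime location earns price premium 16 and the cheap location earns price premium 9.
top-tier: the prime location nets 16 − 4 = 12; the cheap location nets 9. top-tier prefers the prime location.
average: the prime location nets 16 − 6 = 10; the cheap location nets 9. average would deviate to the prime location.
average has a profitable deviation, so the profile is not an equilibrium.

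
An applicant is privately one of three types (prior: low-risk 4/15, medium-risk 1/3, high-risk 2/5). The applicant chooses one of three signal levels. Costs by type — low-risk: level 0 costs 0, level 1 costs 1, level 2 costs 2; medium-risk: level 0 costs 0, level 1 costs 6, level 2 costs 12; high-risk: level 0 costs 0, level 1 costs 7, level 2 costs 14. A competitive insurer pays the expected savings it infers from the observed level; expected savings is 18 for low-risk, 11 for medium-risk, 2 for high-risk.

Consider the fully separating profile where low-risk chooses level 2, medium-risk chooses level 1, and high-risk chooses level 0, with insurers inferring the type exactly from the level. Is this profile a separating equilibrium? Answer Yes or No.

No

Separating rebates: level 2 → 18, level 1 → 11, level 0 → 2.
low-risk (assigned level 2): level 0: 2 − 0 = 2; level 1: 11 − 1 = 10; level 2: 18 − 2 = 16. low-risk stays.
medium-risk (assigned level 1): level 0: 2 − 0 = 2; level 1: 11 − 6 = 5; level 2: 18 − 12 = 6. medium-risk prefers level 2.
high-risk (assigned level 0): level 0: 2 − 0 = 2; level 1: 11 − 7 = 4; level 2: 18 − 14 = 4. high-risk prefers level 1.
At least one type deviates; the separating profile fails.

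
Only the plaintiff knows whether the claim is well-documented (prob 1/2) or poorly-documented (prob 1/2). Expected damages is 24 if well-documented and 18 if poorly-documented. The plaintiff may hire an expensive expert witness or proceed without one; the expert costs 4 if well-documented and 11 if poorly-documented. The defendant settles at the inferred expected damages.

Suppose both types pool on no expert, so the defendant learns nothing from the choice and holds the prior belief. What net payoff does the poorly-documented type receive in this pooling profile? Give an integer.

21

Pooled settlement = 1/2·24 + 1/2·18 = 21.
poorly-documented pays no cost for no expert, so net payoff = 21.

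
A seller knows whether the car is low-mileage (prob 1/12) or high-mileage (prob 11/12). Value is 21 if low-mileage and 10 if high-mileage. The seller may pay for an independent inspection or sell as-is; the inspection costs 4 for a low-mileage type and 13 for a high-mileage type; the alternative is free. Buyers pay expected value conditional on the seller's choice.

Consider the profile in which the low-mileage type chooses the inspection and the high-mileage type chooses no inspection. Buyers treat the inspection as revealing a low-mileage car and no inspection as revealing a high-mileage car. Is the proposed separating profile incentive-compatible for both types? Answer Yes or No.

Yes

Under these beliefs, the inspection earns price 21 and no inspection earns price 10.
low-mileage: the inspection nets 21 − 4 = 17; no inspection nets 10. low-mileage prefers the inspection.
high-mileage: the inspection nets 21 − 13 = 8; no inspection nets 10. high-mileage prefers no inspection.
Neither type deviates, so the separating profile is an equilibrium.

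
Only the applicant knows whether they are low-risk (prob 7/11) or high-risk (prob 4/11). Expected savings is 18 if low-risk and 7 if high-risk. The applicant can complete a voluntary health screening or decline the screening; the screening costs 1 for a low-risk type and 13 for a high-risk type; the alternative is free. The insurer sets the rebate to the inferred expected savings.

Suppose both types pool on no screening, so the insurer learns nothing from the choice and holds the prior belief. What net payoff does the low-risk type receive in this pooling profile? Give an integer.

14

Pooled rebate = 7/11·18 + 4/11·7 = 14.
low-risk pays no cost for no screening, so net payoff = 14.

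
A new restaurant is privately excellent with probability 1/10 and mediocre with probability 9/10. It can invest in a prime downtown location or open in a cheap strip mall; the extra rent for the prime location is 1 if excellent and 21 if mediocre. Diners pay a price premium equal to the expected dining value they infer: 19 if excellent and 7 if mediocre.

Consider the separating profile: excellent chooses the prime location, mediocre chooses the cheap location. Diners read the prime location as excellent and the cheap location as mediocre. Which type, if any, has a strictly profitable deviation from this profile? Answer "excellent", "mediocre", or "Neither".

The prime location pays 19; the cheap location pays 7.
excellent: assigned the prime location, nets 19 − 1 = 18; deviating to the cheap location nets 7.
mediocre: assigned the cheap location, nets 7; deviating to the prime location nets 19 − 21 = -2.
Both types strictly prefer their assigned action; no profitable deviation.

Neither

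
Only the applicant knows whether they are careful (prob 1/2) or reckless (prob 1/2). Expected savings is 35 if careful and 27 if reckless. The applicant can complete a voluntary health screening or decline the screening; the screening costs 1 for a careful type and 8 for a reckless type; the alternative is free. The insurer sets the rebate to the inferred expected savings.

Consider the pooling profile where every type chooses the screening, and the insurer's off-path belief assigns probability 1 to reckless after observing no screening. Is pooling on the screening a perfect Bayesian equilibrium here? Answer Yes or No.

On path, the insurer holds the prior and pays 1/2·35 + 1/2·27 = 31. Off path (no screening), believing reckless, it pays 27.
careful: the screening nets 31 − 1 = 30; no screening nets 27. careful stays.
reckless: the screening nets 31 − 8 = 23; no screening nets 27. reckless would deviate.
A type deviates, so pooling fails.

No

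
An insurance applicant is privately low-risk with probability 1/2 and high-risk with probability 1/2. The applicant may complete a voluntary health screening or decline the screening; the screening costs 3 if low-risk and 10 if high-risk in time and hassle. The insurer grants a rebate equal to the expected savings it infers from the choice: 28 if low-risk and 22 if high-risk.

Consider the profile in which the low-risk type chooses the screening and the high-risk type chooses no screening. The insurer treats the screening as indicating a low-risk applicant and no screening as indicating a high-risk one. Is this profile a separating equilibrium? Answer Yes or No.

Yes

Under these beliefs, the screening earns rebate 28 and no screening earns rebate 22.
low-risk: the screening nets 28 − 3 = 25; no screening nets 22. low-risk prefers the screening.
high-risk: the screening nets 28 − 10 = 18; no screening nets 22. high-risk prefers no screening.
Neither type deviates, so the separating profile is an equilibrium.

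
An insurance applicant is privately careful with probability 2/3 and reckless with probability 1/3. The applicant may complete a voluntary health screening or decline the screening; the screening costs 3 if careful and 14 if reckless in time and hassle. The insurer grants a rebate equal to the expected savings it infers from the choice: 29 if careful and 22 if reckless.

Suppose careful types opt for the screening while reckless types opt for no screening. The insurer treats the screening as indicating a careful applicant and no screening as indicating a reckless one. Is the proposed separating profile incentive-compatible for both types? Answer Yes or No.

Under these beliefs, the screening earns rebate 29 and no screening earns rebate 22.
careful: the screening nets 29 − 3 = 26; no screening nets 22. careful prefers the screening.
reckless: the screening nets 29 − 14 = 15; no screening nets 22. reckless prefers no screening.
Neither type deviates, so the separating profile is an equilibrium.

Yes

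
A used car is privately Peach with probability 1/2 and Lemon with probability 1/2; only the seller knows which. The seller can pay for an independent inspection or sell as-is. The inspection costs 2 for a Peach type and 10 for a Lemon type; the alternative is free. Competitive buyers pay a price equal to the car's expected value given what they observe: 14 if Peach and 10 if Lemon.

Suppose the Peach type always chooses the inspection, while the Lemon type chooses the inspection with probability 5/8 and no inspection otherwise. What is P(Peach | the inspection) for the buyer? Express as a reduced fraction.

8/13

P(the inspection) = (1/2)·1 + (1/2)·(5/8) = 13/16.
By Bayes' rule, P(Peach | the inspection) = (1/2) / (13/16) = 8/13.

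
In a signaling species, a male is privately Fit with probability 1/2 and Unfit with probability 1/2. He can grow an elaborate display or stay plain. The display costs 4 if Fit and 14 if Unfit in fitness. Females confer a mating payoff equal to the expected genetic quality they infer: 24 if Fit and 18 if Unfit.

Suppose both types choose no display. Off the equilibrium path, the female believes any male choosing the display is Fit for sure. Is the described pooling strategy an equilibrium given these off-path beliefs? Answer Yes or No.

On path, the female holds the prior and pays 1/2·24 + 1/2·18 = 21. Off path (the display), believing Fit, it pays 24.
Fit: no display nets 21; the display nets 24 − 4 = 20. Fit stays.
Unfit: no display nets 21; the display nets 24 − 14 = 10. Unfit stays.
No type deviates, so pooling is sustained.

Yes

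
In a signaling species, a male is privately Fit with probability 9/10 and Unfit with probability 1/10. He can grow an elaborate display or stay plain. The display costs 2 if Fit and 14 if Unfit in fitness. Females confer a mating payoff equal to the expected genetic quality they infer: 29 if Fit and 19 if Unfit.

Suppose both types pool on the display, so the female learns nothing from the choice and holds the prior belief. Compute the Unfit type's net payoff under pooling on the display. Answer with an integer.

14

Pooled mating payoff = 9/10·29 + 1/10·19 = 28.
Unfit pays cost 14 for the display, so net payoff = 28 − 14 = 14.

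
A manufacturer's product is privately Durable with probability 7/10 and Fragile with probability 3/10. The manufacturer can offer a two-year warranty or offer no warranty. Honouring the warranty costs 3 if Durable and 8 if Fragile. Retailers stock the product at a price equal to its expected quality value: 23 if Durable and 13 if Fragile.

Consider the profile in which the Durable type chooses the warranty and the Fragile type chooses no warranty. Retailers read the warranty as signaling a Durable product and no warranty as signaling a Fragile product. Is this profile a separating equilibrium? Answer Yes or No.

No

Under these beliefs, the warranty earns price 23 and no warranty earns price 13.
Durable: the warranty nets 23 − 3 = 20; no warranty nets 13. Durable prefers the warranty.
Fragile: the warranty nets 23 − 8 = 15; no warranty nets 13. Fragile would deviate to the warranty.
Fragile has a profitable deviation, so the profile is not an equilibrium.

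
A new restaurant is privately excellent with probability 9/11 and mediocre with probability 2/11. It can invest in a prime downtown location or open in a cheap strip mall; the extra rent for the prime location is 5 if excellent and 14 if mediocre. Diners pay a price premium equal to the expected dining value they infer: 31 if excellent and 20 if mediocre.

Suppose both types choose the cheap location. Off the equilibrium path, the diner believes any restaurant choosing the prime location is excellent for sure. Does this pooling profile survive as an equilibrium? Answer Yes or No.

On path, the diner holds the prior and pays 9/11·31 + 2/11·20 = 29. Off path (the prime location), believing excellent, it pays 31.
excellent: the cheap location nets 29; the prime location nets 31 − 5 = 26. excellent stays.
mediocre: the cheap location nets 29; the prime location nets 31 − 14 = 17. mediocre stays.
No type deviates, so pooling is sustained.

Yes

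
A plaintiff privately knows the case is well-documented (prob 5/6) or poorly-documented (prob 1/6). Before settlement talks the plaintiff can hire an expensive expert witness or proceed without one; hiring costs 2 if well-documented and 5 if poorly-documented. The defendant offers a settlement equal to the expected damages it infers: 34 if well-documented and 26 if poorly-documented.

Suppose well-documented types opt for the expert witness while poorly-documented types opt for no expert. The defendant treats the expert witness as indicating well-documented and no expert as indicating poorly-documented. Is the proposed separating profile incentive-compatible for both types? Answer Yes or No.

Under these beliefs, the expert witness earns settlement 34 and no expert earns settlement 26.
well-documented: the expert witness nets 34 − 2 = 32; no expert nets 26. well-documented prefers the expert witness.
poorly-documented: the expert witness nets 34 − 5 = 29; no expert nets 26. poorly-documented would deviate to the expert witness.
poorly-documented has a profitable deviation, so the profile is not an equilibrium.

No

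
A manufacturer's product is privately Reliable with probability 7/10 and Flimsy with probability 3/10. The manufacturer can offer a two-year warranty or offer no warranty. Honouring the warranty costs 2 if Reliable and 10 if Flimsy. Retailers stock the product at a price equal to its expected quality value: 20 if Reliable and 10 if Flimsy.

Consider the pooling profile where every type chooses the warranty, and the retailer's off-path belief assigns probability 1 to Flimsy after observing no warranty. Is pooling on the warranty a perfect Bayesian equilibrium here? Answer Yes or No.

On path, the retailer holds the prior and pays 7/10·20 + 3/10·10 = 17. Off path (no warranty), believing Flimsy, it pays 10.
Reliable: the warranty nets 17 − 2 = 15; no warranty nets 10. Reliable stays.
Flimsy: the warranty nets 17 − 10 = 7; no warranty nets 10. Flimsy would deviate.
A type deviates, so pooling fails.

No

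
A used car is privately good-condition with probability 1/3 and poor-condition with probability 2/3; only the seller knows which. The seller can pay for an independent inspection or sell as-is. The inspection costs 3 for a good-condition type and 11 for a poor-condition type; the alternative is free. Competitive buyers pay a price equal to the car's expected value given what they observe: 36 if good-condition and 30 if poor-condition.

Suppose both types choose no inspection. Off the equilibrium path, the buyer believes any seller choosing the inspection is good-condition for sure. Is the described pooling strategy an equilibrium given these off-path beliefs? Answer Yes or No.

On path, the buyer holds the prior and pays 1/3·36 + 2/3·30 = 32. Off path (the inspection), believing good-condition, it pays 36.
good-condition: no inspection nets 32; the inspection nets 36 − 3 = 33. good-condition would deviate.
poor-condition: no inspection nets 32; the inspection nets 36 − 11 = 25. poor-condition stays.
A type deviates, so pooling fails.

No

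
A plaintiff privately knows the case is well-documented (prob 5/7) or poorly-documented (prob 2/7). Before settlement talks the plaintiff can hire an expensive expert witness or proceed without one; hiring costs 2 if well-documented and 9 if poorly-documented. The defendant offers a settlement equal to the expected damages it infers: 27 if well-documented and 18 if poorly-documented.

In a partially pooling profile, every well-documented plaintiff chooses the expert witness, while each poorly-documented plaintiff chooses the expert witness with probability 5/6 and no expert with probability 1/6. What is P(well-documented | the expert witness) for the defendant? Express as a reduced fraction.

P(the expert witness) = (5/7)·1 + (2/7)·(5/6) = 20/21.
By Bayes' rule, P(well-documented | the expert witness) = (5/7) / (20/21) = 3/4.

3/4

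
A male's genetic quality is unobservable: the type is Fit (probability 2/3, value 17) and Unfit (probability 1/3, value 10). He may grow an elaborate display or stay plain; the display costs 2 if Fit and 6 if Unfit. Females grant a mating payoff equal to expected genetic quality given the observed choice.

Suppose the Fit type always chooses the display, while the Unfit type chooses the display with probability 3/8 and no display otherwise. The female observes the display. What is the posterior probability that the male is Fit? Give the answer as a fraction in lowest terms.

16/19

P(the display) = (2/3)·1 + (1/3)·(3/8) = 19/24.
By Bayes' rule, P(Fit | the display) = (2/3) / (19/24) = 16/19.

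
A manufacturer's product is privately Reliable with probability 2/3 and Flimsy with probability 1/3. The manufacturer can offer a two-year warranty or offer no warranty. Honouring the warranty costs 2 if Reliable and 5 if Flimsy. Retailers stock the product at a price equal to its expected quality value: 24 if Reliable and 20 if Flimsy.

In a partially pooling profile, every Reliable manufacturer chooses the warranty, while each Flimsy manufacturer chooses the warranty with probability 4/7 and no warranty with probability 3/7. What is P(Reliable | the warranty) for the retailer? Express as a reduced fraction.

7/9

P(the warranty) = (2/3)·1 + (1/3)·(4/7) = 6/7.
By Bayes' rule, P(Reliable | the warranty) = (2/3) / (6/7) = 7/9.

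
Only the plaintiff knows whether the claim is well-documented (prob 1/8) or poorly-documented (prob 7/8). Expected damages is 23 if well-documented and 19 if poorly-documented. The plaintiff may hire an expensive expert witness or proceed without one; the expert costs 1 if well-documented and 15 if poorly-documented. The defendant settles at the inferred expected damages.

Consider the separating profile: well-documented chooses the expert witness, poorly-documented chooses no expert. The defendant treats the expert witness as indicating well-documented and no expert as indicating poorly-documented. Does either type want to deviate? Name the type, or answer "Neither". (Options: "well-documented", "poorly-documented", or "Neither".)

The expert witness pays 23; no expert pays 19.
well-documented: assigned the expert witness, nets 23 − 1 = 22; deviating to no expert nets 19.
poorly-documented: assigned no expert, nets 19; deviating to the expert witness nets 23 − 15 = 8.
Both types strictly prefer their assigned action; no profitable deviation.

Neither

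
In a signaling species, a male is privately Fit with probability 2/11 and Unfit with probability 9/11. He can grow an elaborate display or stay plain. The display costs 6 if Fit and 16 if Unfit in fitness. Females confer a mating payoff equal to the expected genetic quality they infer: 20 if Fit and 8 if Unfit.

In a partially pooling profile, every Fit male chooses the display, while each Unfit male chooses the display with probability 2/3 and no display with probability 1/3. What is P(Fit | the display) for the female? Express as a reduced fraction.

P(the display) = (2/11)·1 + (9/11)·(2/3) = 8/11.
By Bayes' rule, P(Fit | the display) = (2/11) / (8/11) = 1/4.

1/4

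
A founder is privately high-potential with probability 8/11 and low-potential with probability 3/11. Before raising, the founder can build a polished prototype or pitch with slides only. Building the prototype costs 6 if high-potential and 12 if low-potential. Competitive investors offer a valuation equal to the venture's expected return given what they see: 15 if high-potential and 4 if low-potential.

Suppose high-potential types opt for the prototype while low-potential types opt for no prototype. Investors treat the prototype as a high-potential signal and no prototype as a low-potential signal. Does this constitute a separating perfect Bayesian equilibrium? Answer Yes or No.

Yes

Under these beliefs, the prototype earns valuation 15 and no prototype earns valuation 4.
high-potential: the prototype nets 15 − 6 = 9; no prototype nets 4. high-potential prefers the prototype.
low-potential: the prototype nets 15 − 12 = 3; no prototype nets 4. low-potential prefers no prototype.
Neither type deviates, so the separating profile is an equilibrium.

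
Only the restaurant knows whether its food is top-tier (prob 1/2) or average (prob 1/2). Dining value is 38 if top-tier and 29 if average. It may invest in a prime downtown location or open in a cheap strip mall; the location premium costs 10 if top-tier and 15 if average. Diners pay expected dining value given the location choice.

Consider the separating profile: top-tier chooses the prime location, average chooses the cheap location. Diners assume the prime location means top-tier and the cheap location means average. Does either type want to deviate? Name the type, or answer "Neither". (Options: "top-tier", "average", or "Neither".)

top-tier

The prime location pays 38; the cheap location pays 29.
top-tier: assigned the prime location, nets 38 − 10 = 28; deviating to the cheap location nets 29.
average: assigned the cheap location, nets 29; deviating to the prime location nets 38 − 15 = 23.
The top-tier type gains 1 by deviating.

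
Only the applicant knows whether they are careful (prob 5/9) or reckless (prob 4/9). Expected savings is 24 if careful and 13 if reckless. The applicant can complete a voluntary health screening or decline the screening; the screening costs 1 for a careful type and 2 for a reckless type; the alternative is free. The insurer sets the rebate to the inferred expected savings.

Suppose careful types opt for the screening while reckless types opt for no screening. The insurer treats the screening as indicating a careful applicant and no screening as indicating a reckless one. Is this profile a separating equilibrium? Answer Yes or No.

Under these beliefs, the screening earns rebate 24 and no screening earns rebate 13.
careful: the screening nets 24 − 1 = 23; no screening nets 13. careful prefers the screening.
reckless: the screening nets 24 − 2 = 22; no screening nets 13. reckless would deviate to the screening.
reckless has a profitable deviation, so the profile is not an equilibrium.

No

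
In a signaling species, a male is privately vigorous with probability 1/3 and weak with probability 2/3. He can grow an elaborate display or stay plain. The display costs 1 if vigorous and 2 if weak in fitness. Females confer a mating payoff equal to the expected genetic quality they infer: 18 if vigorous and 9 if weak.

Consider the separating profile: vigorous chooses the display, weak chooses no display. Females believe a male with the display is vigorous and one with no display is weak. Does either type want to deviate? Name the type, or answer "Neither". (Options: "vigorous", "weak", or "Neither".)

weak

The display pays 18; no display pays 9.
vigorous: assigned the display, nets 18 − 1 = 17; deviating to no display nets 9.
weak: assigned no display, nets 9; deviating to the display nets 18 − 2 = 16.
The weak type gains 7 by deviating.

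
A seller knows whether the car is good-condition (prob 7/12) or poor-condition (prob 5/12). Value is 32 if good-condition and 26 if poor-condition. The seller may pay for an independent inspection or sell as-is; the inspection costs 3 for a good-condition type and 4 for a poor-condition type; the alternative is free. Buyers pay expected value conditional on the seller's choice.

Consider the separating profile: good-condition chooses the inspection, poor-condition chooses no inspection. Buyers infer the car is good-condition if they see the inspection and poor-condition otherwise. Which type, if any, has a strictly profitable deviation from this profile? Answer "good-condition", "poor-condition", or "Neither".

The inspection pays 32; no inspection pays 26.
good-condition: assigned the inspection, nets 32 − 3 = 29; deviating to no inspection nets 26.
poor-condition: assigned no inspection, nets 26; deviating to the inspection nets 32 − 4 = 28.
The poor-condition type gains 2 by deviating.

poor-condition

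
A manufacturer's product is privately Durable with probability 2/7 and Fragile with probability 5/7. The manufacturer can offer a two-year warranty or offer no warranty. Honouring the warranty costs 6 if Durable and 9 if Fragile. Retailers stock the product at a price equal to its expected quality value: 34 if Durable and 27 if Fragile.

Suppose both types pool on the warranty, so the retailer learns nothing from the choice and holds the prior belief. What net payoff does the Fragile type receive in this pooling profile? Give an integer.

Pooled price = 2/7·34 + 5/7·27 = 29.
Fragile pays cost 9 for the warranty, so net payoff = 29 − 9 = 20.

20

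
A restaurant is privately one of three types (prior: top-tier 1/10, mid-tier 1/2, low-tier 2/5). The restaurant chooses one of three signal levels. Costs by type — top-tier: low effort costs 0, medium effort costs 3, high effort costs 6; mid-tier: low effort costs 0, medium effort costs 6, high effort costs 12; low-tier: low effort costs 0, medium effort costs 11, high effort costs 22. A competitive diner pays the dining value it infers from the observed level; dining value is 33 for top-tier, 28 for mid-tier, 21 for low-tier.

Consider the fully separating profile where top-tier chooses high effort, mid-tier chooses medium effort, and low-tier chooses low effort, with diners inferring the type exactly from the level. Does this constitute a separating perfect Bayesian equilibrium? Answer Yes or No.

Yes

Separating price premiums: high effort → 33, medium effort → 28, low effort → 21.
top-tier (assigned high effort): low effort: 21 − 0 = 21; medium effort: 28 − 3 = 25; high effort: 33 − 6 = 27. top-tier stays.
mid-tier (assigned medium effort): low effort: 21 − 0 = 21; medium effort: 28 − 6 = 22; high effort: 33 − 12 = 21. mid-tier stays.
low-tier (assigned low effort): low effort: 21 − 0 = 21; medium effort: 28 − 11 = 17; high effort: 33 − 22 = 11. low-tier stays.
Every type prefers its assigned level; separation holds.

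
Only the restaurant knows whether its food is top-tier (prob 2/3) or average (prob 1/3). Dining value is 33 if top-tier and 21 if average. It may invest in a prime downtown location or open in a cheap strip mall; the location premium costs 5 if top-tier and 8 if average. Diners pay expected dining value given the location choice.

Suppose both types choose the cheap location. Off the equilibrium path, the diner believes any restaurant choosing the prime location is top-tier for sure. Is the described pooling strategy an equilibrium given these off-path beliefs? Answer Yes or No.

Yes

On path, the diner holds the prior and pays 2/3·33 + 1/3·21 = 29. Off path (the prime location), believing top-tier, it pays 33.
top-tier: the cheap location nets 29; the prime location nets 33 − 5 = 28. top-tier stays.
average: the cheap location nets 29; the prime location nets 33 − 8 = 25. average stays.
No type deviates, so pooling is sustained.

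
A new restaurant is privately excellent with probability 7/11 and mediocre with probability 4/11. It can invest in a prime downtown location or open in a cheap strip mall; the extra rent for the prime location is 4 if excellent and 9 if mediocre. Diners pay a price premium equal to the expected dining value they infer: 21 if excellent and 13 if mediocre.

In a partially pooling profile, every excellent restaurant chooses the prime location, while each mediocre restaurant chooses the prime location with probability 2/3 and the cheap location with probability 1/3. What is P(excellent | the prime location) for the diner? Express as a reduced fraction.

P(the prime location) = (7/11)·1 + (4/11)·(2/3) = 29/33.
By Bayes' rule, P(excellent | the prime location) = (7/11) / (29/33) = 21/29.

21/29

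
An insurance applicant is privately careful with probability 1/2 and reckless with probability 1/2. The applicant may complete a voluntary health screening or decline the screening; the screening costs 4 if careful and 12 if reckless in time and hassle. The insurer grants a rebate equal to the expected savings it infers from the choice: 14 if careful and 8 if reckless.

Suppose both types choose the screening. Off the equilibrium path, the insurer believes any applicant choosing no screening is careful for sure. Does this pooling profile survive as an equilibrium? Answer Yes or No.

On path, the insurer holds the prior and pays 1/2·14 + 1/2·8 = 11. Off path (no screening), believing careful, it pays 14.
careful: the screening nets 11 − 4 = 7; no screening nets 14. careful would deviate.
reckless: the screening nets 11 − 12 = -1; no screening nets 14. reckless would deviate.
A type deviates, so pooling fails.

No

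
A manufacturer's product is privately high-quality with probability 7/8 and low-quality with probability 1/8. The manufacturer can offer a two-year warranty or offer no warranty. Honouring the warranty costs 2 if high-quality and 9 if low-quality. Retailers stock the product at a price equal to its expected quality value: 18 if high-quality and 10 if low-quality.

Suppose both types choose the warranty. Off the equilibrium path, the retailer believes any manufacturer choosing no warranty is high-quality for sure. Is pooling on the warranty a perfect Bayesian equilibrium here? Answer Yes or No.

On path, the retailer holds the prior and pays 7/8·18 + 1/8·10 = 17. Off path (no warranty), believing high-quality, it pays 18.
high-quality: the warranty nets 17 − 2 = 15; no warranty nets 18. high-quality would deviate.
low-quality: the warranty nets 17 − 9 = 8; no warranty nets 18. low-quality would deviate.
A type deviates, so pooling fails.

No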